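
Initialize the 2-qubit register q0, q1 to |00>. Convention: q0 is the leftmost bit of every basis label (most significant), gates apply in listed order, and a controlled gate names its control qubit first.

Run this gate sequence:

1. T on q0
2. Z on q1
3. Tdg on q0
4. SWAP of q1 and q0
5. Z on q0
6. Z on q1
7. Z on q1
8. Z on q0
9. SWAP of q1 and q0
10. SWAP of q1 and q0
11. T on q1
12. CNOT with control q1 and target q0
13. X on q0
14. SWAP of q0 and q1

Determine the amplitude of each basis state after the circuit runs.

After the circuit, the state carries amplitude 1 on |01>, and 0 on every other basis state. Key observation: steps 4-9 multiply out to the identity, so the circuit reduces to the remaining gates.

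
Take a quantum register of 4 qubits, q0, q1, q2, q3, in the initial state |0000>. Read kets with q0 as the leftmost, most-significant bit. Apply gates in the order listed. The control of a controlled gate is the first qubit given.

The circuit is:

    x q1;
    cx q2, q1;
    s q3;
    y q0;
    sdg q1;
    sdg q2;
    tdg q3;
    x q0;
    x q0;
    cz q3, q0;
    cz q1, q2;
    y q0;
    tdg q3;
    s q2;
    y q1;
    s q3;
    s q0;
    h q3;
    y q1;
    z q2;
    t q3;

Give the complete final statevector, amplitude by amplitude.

The final amplitudes are -sqrt(2)*I/2 on |0100>, -sqrt(2)*exp(3*I*pi/4)/2 on |0101>, and 0 on every other basis state.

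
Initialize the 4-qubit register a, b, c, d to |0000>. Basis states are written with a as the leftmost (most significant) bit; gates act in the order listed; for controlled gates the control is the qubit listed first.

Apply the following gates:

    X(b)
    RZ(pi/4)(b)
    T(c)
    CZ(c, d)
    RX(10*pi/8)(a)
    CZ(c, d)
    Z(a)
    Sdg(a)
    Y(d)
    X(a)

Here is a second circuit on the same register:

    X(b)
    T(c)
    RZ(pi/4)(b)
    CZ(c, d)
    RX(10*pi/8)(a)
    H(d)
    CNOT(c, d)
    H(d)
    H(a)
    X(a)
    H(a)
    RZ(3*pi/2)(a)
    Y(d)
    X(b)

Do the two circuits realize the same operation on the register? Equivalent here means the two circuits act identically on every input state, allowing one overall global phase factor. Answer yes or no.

No — the two circuits implement different unitaries, even allowing a global phase.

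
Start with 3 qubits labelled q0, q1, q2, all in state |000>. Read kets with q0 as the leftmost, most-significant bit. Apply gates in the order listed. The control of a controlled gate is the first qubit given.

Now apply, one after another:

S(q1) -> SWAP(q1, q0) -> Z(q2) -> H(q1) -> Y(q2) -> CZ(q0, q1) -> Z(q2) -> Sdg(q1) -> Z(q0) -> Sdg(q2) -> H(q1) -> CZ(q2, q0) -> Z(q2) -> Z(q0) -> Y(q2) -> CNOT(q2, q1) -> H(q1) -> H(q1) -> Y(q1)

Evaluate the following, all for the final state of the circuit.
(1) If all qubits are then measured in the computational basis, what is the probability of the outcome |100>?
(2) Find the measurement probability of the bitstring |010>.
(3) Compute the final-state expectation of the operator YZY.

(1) Outcome |100> occurs with probability 0.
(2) A full measurement returns |010> with probability 1/2.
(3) In the final state, YZY has expectation 0.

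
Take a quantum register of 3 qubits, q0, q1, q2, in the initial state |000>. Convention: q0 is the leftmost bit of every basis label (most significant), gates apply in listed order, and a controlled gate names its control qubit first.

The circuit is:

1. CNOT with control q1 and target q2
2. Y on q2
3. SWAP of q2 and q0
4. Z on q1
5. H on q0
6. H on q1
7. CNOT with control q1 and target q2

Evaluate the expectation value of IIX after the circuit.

The observable IIX averages to 0.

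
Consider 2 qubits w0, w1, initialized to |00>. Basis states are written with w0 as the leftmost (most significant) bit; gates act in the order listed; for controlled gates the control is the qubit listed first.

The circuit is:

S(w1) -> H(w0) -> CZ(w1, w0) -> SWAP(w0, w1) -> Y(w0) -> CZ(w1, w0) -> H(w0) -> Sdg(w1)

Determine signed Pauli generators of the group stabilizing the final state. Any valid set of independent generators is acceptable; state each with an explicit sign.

One valid set of independent stabilizer generators is -XI, +IY (any independent generating set of the same group is equally correct).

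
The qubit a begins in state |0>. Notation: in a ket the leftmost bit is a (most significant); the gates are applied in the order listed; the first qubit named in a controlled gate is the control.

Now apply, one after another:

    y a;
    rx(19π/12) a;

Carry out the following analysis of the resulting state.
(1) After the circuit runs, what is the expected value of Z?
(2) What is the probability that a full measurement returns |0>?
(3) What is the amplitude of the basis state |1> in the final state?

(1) The observable Z averages to -sqrt(6)/4 + sqrt(2)/4.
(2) Outcome |0> occurs with probability -sqrt(6)/8 + sqrt(2)/8 + 1/2.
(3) The final state's coefficient on |1> equals -I*sqrt(sqrt(2) + 2)/4 - I*sqrt(6 - 3*sqrt(2))/4.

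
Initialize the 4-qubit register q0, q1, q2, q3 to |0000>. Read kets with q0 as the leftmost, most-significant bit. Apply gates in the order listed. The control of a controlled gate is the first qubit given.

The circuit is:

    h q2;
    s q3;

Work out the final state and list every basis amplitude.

The final amplitudes are sqrt(2)/2 on |0000>, sqrt(2)/2 on |0010>, and 0 on every other basis state.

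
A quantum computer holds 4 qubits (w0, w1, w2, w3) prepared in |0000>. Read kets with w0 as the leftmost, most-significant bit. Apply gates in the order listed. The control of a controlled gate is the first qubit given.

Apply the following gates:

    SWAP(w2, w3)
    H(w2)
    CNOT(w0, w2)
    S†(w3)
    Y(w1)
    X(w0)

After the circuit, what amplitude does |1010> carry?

|1010> carries amplitude 0 in the final state.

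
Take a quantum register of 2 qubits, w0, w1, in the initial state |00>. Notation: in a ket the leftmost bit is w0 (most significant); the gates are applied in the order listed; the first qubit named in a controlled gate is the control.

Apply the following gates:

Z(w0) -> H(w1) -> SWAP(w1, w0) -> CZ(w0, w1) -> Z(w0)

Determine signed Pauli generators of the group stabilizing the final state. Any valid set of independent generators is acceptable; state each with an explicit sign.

The final state is stabilized by the group generated by -XI, +IZ; other independent generating sets are equally valid.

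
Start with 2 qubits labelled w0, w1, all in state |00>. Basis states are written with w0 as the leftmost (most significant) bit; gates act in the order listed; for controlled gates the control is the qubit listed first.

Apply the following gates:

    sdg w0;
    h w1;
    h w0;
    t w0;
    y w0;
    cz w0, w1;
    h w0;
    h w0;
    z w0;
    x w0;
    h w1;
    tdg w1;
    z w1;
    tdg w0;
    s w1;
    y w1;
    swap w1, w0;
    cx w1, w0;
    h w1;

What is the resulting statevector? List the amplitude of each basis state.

After the circuit, the state carries amplitude 1/2 + exp(I*pi/4)/2 on |00>, -1/2 + exp(I*pi/4)/2 on |01>, 0 on |10>, 0 on |11>.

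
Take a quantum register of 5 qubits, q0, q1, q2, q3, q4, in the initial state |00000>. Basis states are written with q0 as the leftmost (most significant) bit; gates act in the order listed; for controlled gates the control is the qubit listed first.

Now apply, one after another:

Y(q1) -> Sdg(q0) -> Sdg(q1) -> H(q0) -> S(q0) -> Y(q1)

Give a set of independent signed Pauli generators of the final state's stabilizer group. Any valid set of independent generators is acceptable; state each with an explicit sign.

The final state is stabilized by the group generated by +YIIII, +IZIII, +IIZII, +IIIZI, +IIIIZ; other independent generating sets are equally valid.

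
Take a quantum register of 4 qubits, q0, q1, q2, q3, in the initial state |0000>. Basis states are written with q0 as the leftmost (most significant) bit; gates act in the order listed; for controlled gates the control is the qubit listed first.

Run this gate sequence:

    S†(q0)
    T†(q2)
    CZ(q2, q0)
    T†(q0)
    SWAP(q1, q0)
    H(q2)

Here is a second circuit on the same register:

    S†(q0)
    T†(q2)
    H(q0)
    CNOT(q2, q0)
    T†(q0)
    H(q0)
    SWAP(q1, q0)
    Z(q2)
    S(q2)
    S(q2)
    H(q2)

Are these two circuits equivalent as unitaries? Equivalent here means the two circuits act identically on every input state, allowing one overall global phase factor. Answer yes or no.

No: there is an input state on which the two circuits produce genuinely different outputs (not merely differing by a phase).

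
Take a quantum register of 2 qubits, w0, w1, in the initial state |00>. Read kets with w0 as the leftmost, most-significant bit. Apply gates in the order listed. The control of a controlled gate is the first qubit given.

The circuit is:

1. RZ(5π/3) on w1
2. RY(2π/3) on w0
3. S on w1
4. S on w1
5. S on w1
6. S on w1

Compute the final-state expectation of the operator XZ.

The expectation value of XZ is sqrt(3)/2.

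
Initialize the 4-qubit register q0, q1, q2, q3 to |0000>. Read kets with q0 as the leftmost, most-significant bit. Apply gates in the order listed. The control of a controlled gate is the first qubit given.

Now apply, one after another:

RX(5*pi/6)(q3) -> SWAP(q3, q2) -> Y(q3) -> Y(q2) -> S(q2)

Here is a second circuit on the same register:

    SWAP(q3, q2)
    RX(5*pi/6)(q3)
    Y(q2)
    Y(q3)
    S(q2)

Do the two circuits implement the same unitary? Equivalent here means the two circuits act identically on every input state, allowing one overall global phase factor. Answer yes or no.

No — the two circuits implement different unitaries, even allowing a global phase.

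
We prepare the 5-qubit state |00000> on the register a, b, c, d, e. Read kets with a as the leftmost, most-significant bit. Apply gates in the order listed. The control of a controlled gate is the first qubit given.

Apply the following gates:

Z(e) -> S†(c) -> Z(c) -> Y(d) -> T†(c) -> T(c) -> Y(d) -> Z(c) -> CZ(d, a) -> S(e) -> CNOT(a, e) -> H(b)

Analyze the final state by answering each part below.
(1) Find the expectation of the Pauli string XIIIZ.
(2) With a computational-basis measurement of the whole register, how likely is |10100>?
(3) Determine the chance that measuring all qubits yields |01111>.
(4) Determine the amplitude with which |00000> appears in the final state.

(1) In the final state, XIIIZ has expectation 0. Key observation: the block from step 3 through step 8 cancels to the identity and can be dropped.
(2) The probability of measuring |10100> is 0.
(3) A full measurement returns |01111> with probability 0.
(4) |00000> carries amplitude sqrt(2)/2 in the final state.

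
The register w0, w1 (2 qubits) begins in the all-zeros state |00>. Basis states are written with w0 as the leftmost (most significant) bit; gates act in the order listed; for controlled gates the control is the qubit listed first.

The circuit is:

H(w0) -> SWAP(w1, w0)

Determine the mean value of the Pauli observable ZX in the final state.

The expectation value of ZX is 1.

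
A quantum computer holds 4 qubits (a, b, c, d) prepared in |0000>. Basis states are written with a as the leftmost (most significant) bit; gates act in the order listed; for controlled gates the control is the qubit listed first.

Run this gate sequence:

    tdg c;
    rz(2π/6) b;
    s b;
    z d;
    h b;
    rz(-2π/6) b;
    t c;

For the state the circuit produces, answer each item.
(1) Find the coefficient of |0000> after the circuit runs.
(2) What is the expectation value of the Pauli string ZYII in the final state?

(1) The final state's coefficient on |0000> equals sqrt(2)/2.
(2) The observable ZYII averages to -sqrt(3)/2.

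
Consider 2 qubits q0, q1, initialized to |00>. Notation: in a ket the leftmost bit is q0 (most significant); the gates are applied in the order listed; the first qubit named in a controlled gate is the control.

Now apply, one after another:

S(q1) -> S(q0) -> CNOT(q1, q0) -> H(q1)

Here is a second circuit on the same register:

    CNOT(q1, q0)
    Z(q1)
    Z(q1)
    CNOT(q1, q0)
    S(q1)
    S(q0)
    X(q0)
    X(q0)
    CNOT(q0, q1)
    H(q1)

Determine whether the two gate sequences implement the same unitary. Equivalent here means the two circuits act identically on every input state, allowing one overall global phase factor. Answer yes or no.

No: there is an input state on which the two circuits produce genuinely different outputs (not merely differing by a phase).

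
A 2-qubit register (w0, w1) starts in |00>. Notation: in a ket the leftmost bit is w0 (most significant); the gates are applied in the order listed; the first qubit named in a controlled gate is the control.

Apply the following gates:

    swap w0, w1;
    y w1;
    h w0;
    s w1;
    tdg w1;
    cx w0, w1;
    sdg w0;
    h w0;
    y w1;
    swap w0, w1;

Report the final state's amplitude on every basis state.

The final amplitudes are exp(I*pi/4)/2 on |00>, exp(I*pi/4)/2 on |01>, exp(3*I*pi/4)/2 on |10>, -exp(3*I*pi/4)/2 on |11>.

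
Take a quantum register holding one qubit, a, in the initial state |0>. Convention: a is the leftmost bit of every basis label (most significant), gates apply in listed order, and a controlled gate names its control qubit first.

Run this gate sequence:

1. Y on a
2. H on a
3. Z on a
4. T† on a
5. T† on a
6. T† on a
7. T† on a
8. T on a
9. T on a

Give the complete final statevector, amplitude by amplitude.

The resulting statevector has amplitude sqrt(2)*I/2 on |0>, sqrt(2)/2 on |1>.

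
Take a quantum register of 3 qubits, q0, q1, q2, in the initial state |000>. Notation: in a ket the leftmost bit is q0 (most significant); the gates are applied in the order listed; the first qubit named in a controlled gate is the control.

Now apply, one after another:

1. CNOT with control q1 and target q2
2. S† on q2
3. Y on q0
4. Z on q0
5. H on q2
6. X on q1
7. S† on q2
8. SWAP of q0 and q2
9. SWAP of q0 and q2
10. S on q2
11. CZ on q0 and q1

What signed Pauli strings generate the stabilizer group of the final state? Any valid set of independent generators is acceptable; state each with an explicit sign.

The stabilizer group can be generated by +IIX, -ZII, -IZI, among other valid generating sets. Key observation: steps 7-10 multiply out to the identity, so the circuit reduces to the remaining gates.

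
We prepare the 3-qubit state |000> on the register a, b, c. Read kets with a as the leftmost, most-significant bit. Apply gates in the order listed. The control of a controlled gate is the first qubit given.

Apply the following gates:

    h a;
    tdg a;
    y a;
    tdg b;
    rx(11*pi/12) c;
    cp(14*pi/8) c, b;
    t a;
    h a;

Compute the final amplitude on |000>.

The amplitude on |000> is -sqrt(2*sqrt(2) + 4)/8 + sqrt(12 - 6*sqrt(2))/8.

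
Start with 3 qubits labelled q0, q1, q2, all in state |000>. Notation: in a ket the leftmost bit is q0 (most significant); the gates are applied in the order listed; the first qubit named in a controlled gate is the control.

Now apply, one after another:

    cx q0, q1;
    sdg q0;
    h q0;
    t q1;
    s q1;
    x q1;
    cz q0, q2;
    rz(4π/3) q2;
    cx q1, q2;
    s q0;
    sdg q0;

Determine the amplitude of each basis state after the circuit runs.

The final amplitudes are -sqrt(2)*exp(I*pi/3)/2 on |011>, -sqrt(2)*exp(I*pi/3)/2 on |111>, and 0 on every other basis state. Key observation: the block from step 10 through step 11 cancels to the identity and can be dropped.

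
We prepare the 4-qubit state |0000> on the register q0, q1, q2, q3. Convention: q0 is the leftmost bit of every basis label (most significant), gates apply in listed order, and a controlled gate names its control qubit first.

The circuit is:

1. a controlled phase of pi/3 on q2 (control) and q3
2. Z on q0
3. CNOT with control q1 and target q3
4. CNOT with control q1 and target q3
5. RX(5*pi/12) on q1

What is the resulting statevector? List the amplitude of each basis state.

The resulting statevector has amplitude sqrt(6 - 3*sqrt(2))/4 + sqrt(sqrt(2) + 2)/4 on |0000>, -I*sqrt(3*sqrt(2) + 6)/4 + I*sqrt(2 - sqrt(2))/4 on |0100>, and 0 on every other basis state.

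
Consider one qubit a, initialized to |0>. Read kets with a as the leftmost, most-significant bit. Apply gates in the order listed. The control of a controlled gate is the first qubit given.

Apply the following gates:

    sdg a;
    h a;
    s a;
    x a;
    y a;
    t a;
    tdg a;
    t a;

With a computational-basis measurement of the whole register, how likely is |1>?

A full measurement returns |1> with probability 1/2.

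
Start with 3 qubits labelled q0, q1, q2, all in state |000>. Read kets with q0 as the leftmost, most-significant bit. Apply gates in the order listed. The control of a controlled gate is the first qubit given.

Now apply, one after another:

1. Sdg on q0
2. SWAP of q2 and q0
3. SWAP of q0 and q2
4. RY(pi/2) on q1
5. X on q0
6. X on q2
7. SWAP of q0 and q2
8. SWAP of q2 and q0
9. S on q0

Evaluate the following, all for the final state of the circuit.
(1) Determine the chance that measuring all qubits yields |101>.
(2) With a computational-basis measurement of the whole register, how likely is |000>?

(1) A full measurement returns |101> with probability 1/2.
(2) A full measurement returns |000> with probability 0.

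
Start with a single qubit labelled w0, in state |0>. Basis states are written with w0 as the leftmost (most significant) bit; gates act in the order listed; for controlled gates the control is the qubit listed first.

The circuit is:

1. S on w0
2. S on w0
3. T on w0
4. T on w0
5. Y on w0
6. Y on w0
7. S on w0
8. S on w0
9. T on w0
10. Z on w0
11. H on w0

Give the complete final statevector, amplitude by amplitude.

The resulting statevector has amplitude sqrt(2)/2 on |0>, sqrt(2)/2 on |1>.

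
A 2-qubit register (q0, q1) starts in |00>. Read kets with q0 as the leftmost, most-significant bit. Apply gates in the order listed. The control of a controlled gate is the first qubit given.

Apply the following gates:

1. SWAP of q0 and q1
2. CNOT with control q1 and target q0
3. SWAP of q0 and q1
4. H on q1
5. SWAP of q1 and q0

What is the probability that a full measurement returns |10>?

The probability of measuring |10> is 1/2.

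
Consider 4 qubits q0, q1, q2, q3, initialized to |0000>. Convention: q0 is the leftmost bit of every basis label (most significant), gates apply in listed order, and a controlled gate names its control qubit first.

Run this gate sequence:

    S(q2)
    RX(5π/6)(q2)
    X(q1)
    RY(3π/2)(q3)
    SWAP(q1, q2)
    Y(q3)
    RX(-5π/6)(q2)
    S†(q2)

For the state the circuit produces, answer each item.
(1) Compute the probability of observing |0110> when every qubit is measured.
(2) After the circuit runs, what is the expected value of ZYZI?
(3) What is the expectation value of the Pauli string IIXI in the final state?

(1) A full measurement returns |0110> with probability 1/32.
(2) The observable ZYZI averages to -sqrt(3)/4.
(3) In the final state, IIXI has expectation -1/2.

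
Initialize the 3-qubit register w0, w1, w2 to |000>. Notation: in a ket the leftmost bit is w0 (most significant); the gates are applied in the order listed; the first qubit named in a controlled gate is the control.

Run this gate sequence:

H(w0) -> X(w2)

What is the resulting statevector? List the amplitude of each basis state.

The resulting statevector has amplitude sqrt(2)/2 on |001>, sqrt(2)/2 on |101>, and 0 on every other basis state.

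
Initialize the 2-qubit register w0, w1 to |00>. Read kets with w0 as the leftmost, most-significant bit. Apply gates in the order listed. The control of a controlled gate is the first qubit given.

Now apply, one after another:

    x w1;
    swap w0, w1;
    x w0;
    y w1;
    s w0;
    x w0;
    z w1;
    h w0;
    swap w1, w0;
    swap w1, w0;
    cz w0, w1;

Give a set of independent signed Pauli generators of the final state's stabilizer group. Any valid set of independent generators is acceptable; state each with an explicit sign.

The stabilizer group can be generated by +XI, -IZ, among other valid generating sets.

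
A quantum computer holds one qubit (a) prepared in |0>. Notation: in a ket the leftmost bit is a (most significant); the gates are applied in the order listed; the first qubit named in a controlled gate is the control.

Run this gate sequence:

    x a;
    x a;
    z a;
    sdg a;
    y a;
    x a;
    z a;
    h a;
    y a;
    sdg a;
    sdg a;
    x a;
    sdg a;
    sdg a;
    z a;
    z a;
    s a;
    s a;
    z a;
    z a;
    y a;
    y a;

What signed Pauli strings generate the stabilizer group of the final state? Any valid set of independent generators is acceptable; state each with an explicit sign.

The stabilizer group can be generated by +X, among other valid generating sets. Key observation: the block from step 13 through step 18 cancels to the identity and can be dropped.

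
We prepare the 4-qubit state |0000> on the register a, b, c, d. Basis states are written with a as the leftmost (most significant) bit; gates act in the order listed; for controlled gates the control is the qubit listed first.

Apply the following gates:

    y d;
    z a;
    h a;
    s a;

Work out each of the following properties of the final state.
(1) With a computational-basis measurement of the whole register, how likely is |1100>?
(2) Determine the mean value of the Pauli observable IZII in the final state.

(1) The probability of measuring |1100> is 0.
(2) The expectation value of IZII is 1.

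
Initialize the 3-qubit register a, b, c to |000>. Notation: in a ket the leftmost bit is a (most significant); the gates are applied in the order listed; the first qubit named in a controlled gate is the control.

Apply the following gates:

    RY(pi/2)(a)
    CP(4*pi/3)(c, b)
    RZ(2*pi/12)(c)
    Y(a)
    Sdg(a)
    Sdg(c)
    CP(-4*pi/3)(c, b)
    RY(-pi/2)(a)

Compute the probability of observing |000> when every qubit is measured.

The probability of measuring |000> is 1/2.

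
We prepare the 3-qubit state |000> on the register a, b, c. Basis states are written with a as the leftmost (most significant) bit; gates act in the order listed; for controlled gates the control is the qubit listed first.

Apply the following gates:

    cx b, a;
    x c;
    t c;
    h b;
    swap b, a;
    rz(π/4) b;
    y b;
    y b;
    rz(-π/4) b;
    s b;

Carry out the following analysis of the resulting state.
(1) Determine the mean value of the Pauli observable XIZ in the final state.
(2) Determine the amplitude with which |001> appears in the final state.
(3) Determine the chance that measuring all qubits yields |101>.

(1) In the final state, XIZ has expectation -1. Key observation: the block from step 6 through step 9 cancels to the identity and can be dropped.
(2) The final state's coefficient on |001> equals sqrt(2)*exp(I*pi/4)/2.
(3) A full measurement returns |101> with probability 1/2.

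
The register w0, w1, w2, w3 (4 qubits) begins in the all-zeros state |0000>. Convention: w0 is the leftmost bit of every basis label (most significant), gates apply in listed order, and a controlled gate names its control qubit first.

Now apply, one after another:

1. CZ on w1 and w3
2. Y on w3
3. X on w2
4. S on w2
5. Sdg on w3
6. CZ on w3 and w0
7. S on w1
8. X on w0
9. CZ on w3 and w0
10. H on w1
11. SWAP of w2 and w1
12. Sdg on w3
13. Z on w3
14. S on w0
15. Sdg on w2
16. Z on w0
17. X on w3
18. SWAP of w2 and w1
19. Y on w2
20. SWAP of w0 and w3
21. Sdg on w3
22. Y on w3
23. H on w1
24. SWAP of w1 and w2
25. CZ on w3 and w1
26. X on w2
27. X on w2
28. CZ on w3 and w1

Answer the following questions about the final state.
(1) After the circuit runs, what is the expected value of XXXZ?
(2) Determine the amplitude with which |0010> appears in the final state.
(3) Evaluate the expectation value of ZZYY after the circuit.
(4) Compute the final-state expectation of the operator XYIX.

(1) The observable XXXZ averages to 0. Key observation: gates 25-28 undo each other exactly, leaving only the rest of the circuit to track.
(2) |0010> carries amplitude 1/2 + I/2 in the final state.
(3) The expectation value of ZZYY is 0.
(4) The observable XYIX averages to 0.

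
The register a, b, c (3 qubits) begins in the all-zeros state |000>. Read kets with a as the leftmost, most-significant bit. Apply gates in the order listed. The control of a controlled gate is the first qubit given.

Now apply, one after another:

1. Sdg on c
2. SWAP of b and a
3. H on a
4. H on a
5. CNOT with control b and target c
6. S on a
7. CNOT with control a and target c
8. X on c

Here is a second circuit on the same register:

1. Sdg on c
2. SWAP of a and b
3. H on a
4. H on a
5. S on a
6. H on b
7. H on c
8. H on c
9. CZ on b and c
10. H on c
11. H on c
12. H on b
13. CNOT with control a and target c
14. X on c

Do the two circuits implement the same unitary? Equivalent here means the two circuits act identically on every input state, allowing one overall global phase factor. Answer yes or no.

No, they are not equivalent — no single phase factor reconciles the two unitaries.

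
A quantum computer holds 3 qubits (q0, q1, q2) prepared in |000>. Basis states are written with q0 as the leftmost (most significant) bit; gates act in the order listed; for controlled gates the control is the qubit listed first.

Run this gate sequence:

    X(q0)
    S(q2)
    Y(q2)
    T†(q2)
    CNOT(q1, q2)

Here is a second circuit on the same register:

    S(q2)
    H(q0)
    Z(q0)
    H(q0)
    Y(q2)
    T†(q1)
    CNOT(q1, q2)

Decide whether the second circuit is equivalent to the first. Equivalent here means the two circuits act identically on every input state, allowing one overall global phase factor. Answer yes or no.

No, they are not equivalent — no single phase factor reconciles the two unitaries.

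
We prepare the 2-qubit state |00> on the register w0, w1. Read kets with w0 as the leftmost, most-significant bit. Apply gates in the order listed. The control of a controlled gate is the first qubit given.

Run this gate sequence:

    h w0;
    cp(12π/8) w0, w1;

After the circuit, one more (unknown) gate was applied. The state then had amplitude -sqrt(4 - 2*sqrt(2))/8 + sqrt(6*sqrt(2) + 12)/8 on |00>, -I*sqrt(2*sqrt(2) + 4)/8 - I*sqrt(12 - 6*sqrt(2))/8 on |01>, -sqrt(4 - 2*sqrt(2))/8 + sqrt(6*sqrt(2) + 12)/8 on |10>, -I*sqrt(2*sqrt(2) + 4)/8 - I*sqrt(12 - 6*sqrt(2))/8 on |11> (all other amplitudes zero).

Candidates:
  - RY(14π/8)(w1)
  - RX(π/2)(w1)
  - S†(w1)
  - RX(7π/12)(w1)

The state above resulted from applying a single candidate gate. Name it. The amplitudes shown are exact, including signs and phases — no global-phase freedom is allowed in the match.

It was RX(7π/12)(w1) that produced the state shown.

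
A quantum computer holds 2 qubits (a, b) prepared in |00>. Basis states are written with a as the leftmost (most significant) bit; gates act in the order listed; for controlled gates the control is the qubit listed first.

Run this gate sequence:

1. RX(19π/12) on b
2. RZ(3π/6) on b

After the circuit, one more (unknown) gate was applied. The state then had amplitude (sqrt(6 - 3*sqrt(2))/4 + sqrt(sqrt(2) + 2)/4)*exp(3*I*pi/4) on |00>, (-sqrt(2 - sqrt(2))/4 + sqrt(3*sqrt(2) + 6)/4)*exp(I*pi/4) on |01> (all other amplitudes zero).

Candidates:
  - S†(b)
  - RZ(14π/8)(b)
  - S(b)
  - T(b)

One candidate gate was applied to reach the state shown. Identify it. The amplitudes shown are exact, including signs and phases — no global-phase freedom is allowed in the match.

The applied gate was S(b).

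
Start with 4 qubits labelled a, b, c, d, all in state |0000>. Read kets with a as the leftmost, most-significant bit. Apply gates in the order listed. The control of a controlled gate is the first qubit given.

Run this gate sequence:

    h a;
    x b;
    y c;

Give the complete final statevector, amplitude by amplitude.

After the circuit, the state carries amplitude sqrt(2)*I/2 on |0110>, sqrt(2)*I/2 on |1110>, and 0 on every other basis state.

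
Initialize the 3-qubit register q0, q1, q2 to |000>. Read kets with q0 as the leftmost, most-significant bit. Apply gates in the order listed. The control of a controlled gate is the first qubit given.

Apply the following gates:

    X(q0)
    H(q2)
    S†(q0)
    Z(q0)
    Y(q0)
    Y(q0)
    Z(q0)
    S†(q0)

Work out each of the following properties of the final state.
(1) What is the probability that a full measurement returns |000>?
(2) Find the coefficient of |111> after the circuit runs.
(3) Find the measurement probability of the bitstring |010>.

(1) A full measurement returns |000> with probability 0. Key observation: gates 4-7 undo each other exactly, leaving only the rest of the circuit to track.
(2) The amplitude on |111> is 0.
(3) Outcome |010> occurs with probability 0.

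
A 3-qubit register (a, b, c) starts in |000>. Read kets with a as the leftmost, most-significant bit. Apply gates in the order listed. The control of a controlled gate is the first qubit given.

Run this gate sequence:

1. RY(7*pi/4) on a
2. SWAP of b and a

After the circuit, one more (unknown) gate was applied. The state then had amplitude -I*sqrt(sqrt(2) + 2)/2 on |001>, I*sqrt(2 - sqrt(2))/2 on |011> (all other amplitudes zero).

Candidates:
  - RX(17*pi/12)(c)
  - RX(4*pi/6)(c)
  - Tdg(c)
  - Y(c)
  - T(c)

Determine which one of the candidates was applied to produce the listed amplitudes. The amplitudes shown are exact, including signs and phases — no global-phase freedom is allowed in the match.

The unique candidate consistent with the amplitudes is Y(c).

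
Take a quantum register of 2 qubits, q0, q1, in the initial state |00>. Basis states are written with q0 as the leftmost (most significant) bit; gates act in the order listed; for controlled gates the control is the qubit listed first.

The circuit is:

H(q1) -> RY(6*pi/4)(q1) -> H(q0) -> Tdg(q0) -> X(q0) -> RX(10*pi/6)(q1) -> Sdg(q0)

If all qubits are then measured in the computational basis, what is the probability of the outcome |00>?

Outcome |00> occurs with probability 3/8.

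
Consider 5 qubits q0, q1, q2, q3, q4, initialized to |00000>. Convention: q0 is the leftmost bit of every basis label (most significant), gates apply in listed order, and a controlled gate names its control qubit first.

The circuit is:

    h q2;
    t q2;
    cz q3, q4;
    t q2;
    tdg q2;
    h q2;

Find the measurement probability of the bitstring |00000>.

The probability of measuring |00000> is sqrt(2)/4 + 1/2.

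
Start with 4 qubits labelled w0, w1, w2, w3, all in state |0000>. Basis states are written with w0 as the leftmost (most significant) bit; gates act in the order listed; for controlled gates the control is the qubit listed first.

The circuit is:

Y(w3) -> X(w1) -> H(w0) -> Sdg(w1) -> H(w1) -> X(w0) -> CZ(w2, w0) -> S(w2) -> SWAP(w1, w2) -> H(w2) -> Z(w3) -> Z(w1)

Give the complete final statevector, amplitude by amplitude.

The final amplitudes are -sqrt(2)/2 on |0011>, -sqrt(2)/2 on |1011>, and 0 on every other basis state.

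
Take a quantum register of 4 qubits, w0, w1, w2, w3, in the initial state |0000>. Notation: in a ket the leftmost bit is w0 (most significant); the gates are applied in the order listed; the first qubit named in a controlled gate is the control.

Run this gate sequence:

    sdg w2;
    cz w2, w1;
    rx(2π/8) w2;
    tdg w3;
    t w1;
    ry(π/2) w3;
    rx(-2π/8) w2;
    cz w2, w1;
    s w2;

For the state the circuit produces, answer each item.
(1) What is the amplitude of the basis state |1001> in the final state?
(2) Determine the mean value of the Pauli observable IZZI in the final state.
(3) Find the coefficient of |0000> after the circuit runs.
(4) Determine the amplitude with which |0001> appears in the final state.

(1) |1001> carries amplitude 0 in the final state.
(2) The expectation value of IZZI is 1.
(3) |0000> carries amplitude sqrt(2)/2 in the final state.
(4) The amplitude on |0001> is sqrt(2)/2.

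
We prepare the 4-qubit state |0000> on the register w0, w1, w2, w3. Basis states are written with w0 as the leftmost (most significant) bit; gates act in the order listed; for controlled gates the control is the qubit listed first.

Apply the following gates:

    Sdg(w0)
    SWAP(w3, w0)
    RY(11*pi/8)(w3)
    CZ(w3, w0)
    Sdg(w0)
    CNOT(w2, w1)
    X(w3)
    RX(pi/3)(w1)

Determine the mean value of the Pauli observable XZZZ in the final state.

The observable XZZZ averages to 0.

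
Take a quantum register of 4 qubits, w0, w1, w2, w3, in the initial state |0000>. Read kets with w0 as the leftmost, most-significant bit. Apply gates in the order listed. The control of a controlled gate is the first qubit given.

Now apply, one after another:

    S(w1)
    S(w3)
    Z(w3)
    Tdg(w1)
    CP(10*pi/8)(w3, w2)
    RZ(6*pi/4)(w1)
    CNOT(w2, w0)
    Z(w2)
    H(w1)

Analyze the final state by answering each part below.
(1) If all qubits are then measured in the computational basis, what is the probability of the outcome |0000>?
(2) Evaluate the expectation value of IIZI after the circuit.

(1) The probability of measuring |0000> is 1/2.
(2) In the final state, IIZI has expectation 1.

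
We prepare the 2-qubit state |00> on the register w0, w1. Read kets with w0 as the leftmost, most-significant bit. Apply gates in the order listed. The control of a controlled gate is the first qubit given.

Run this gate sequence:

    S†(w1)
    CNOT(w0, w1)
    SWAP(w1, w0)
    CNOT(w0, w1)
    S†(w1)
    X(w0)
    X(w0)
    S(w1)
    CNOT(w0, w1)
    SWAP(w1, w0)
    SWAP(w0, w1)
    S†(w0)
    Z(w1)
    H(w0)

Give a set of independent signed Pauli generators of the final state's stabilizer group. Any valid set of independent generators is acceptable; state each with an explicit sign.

The stabilizer group can be generated by +XI, +IZ, among other valid generating sets. Key observation: the block from step 3 through step 10 cancels to the identity and can be dropped.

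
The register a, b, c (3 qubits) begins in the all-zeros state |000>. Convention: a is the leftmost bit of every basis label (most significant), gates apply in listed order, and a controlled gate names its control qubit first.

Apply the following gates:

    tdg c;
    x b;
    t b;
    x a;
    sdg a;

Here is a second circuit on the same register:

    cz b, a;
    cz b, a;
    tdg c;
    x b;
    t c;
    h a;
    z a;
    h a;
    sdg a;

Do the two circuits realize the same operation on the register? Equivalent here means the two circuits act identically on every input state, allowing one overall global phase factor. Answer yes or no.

No: there is an input state on which the two circuits produce genuinely different outputs (not merely differing by a phase).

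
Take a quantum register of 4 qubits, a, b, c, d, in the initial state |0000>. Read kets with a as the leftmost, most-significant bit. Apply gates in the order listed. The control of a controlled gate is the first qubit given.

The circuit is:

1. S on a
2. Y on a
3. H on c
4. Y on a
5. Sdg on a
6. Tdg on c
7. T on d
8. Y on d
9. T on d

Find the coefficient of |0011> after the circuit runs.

The amplitude on |0011> is sqrt(2)*I/2.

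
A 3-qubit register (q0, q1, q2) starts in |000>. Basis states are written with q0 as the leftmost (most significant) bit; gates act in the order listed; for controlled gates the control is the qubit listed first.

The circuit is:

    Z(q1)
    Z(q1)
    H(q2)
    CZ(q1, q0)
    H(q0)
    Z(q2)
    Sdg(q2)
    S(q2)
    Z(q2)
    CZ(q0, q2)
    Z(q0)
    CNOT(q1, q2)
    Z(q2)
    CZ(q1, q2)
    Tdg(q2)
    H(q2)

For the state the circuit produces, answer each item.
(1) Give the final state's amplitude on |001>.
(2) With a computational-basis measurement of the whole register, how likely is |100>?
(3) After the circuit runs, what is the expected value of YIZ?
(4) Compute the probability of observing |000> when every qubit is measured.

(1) |001> carries amplitude sqrt(2)*(1 - exp(3*I*pi/4))/4 in the final state. Key observation: steps 6-9 multiply out to the identity, so the circuit reduces to the remaining gates.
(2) A full measurement returns |100> with probability sqrt(2)/8 + 1/4.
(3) In the final state, YIZ has expectation sqrt(2)/2.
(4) A full measurement returns |000> with probability 1/4 - sqrt(2)/8.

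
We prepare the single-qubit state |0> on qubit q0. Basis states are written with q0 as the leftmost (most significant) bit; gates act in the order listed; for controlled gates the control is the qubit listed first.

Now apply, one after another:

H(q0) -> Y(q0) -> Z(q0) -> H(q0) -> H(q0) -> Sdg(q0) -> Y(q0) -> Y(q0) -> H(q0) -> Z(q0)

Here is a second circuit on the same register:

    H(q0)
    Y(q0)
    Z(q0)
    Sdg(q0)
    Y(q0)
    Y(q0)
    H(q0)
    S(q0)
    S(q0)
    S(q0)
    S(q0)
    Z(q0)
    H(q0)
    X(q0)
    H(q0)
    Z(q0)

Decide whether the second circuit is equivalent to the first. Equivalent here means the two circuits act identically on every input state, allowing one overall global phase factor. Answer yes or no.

Yes: on every input state the two circuits agree up to one overall phase factor.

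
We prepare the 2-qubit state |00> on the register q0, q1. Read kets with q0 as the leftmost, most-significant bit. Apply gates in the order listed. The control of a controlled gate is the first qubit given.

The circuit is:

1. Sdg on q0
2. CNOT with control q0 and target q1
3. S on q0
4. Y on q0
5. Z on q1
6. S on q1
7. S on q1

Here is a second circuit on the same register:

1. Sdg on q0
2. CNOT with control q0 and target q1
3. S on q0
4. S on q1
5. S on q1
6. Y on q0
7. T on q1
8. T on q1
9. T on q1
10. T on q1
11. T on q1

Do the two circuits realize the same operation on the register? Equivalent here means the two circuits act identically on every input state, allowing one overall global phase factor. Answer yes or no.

No, they are not equivalent — no single phase factor reconciles the two unitaries.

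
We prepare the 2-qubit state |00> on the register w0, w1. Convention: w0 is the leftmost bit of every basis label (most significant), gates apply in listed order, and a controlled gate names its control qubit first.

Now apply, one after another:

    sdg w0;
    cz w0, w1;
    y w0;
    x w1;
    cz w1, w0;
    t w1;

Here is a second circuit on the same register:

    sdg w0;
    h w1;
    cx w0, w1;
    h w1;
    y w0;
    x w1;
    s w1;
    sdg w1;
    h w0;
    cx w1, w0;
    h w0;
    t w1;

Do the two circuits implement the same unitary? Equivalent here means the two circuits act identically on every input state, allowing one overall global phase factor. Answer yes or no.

Yes, they are equivalent — the unitaries differ by at most a global phase.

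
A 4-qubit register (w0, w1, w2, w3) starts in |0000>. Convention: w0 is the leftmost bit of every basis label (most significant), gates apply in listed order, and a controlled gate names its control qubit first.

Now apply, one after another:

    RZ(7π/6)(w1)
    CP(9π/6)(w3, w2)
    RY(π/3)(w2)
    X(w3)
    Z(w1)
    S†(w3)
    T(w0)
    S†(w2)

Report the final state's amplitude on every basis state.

After the circuit, the state carries amplitude sqrt(3)*exp(11*I*pi/12)/2 on |0001>, exp(5*I*pi/12)/2 on |0011>, and 0 on every other basis state.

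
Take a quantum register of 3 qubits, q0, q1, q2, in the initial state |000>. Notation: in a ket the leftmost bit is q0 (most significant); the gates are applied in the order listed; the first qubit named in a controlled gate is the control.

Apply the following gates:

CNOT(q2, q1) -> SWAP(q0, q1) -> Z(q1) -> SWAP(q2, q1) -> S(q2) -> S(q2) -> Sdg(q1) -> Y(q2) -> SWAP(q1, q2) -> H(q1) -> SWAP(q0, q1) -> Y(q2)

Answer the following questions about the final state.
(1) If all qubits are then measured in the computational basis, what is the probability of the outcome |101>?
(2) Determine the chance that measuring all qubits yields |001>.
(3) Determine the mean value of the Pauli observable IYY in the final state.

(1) A full measurement returns |101> with probability 1/2.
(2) A full measurement returns |001> with probability 1/2.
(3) In the final state, IYY has expectation 0.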